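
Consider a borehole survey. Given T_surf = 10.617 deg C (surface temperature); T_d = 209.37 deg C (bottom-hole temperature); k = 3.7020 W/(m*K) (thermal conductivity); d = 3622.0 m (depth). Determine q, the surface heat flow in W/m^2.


Step 1: grad = (T_d - T_surf)/d * 1000 = (209.37 - 10.617)/3622.0 * 1000 = 54.87383 deg C/km
Step 2: q = k * grad / 1000 = 3.702 * 54.87383 / 1000 = 0.20314 W/m^2
q = 0.20314 W/m^2


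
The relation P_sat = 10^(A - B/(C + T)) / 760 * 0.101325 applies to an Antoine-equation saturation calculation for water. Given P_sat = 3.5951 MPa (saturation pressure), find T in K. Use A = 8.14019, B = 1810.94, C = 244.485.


T = B / (A - log10(P_sat * 760 / 0.101325)) - C
T = 1810.94 / (8.14019 - log10(3.5951 * 760 / 0.101325)) - 244.485
T = 243.7203 deg C
Convert to K: 243.7203 + 273.15 = 516.87 K
T = 516.87 K


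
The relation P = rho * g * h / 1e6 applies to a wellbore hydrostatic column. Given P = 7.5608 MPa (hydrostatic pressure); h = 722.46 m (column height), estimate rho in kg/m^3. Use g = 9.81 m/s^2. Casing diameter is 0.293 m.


rho = P * 1e6 / (g * h)
rho = 7.5608 * 1e6 / (9.81 * 722.46)
rho = 1066.8 kg/m^3


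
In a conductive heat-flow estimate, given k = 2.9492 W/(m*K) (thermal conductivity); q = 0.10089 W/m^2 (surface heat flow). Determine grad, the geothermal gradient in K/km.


grad = q * 1000 / k
grad = 0.10089 * 1000 / 2.9492
grad = 34.20928 deg C/km
Convert: 34.20928 deg C/km * 1.0 = 34.209 K/km
grad = 34.209 K/km


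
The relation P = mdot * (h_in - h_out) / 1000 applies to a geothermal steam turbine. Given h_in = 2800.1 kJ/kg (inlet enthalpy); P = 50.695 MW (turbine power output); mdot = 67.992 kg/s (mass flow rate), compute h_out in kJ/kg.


h_out = h_in - P * 1000 / mdot
h_out = 2800.1 - 50.695 * 1000 / 67.992
h_out = 2054.5 kJ/kg


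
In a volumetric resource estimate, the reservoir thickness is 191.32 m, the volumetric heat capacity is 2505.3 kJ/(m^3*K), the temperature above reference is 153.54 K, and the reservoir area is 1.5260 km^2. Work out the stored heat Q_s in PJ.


Step 1: Vr = A*1e6*hr = 1.526*1e6*191.32 = 2.919543e+08 m^3
Step 2: Q_s = Vr*rhoc*dT/1e12 = 2.919543e+08*2505.3*153.54/1e12 = 112.30 PJ
Q_s = 112.30 PJ


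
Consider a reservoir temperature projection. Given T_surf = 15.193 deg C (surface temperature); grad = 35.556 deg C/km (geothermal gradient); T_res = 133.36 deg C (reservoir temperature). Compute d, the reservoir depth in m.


d = (T_res - T_surf) / grad * 1000
d = (133.36 - 15.193) / 35.556 * 1000
d = 3323.4 m


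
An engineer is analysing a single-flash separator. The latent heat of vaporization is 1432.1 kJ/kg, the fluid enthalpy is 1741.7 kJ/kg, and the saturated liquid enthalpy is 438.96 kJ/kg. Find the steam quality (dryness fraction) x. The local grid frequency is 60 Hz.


x = (h - hf) / hfg
x = (1741.7 - 438.96) / 1432.1
x = 0.90967


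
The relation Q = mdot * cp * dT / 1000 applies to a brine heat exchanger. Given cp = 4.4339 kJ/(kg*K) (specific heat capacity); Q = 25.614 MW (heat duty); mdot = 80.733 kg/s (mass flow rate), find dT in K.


dT = Q * 1000 / (mdot * cp)
dT = 25.614 * 1000 / (80.733 * 4.4339)
dT = 71.555 K


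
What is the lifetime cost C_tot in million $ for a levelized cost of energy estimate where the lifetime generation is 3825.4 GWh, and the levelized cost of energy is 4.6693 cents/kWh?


C_tot = LCOE / 100 * E_tot
C_tot = 4.6693 / 100 * 3825.4
C_tot = 178.62 million $


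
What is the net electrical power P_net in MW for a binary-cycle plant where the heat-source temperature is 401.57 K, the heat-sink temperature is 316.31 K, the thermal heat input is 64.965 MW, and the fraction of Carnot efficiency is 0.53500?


Step 1: eta = (1 - Tc/Th)*f = (1 - 316.31/401.57)*0.535 = 0.1135894
Step 2: P_net = eta * Q_in = 0.1135894 * 64.965 = 7.3793 MW
P_net = 7.3793 MW


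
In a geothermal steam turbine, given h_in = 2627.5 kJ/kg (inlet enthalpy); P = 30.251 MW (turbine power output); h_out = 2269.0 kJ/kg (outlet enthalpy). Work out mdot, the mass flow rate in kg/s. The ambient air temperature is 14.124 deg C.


mdot = P * 1000 / (h_in - h_out)
mdot = 30.251 * 1000 / (2627.5 - 2269.0)
mdot = 84.382 kg/s


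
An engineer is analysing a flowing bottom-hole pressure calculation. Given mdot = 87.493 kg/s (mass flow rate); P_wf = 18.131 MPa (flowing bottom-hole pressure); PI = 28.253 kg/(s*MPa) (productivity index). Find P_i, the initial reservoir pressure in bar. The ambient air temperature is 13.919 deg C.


P_i = P_wf + mdot / PI
P_i = 18.131 + 87.493 / 28.253
P_i = 21.22777 MPa
Convert: 21.22777 MPa * 10.0 = 212.28 bar
P_i = 212.28 bar


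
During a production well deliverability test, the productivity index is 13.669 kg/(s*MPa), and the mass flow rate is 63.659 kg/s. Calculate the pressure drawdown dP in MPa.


dP = mdot * 1000 / PI
dP = 63.659 * 1000 / 13.669
dP = 4657.180 kPa
Convert: 4657.180 kPa * 0.001 = 4.6572 MPa
dP = 4.6572 MPa


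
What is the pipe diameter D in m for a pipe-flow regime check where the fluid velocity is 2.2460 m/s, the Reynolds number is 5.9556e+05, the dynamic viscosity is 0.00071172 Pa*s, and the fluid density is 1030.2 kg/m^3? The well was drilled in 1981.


D = Re * mu / (rho * vel)
D = 5.9556e+05 * 0.00071172 / (1030.2 * 2.2460)
D = 0.18319 m


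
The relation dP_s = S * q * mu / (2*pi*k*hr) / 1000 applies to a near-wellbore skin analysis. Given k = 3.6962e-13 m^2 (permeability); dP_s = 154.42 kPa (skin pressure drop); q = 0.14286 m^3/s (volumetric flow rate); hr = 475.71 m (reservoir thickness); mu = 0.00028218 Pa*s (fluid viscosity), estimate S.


S = dP_s * 1000 * 2*pi*k*hr / (q*mu)
S = 154.42 * 1000 * 2*pi*3.6962e-13*475.71 / (0.14286*0.00028218)
S = 4.2320


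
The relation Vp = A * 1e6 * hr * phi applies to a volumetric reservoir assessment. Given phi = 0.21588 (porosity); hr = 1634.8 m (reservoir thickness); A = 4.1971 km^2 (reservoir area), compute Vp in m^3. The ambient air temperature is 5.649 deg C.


Vp = A * 1e6 * hr * phi
Vp = 4.1971 * 1e6 * 1634.8 * 0.21588
Vp = 1.4812e+09 m^3


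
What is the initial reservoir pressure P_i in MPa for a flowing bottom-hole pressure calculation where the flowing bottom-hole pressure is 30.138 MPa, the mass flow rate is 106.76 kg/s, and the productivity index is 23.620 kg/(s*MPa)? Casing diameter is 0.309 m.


P_i = P_wf + mdot / PI
P_i = 30.138 + 106.76 / 23.620
P_i = 34.658 MPa


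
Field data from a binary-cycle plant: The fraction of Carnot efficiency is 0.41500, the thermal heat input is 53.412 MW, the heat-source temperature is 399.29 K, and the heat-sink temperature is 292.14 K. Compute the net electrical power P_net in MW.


Step 1: eta = (1 - Tc/Th)*f = (1 - 292.14/399.29)*0.415 = 0.1113658
Step 2: P_net = eta * Q_in = 0.1113658 * 53.412 = 5.9483 MW
P_net = 5.9483 MW


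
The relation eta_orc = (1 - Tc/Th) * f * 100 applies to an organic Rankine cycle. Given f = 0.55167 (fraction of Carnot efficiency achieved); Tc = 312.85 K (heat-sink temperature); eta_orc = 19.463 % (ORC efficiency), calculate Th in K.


Th = Tc / (1 - (eta_orc/100)/f)
Th = 312.85 / (1 - (19.463/100)/0.55167)
Th = 483.39 K


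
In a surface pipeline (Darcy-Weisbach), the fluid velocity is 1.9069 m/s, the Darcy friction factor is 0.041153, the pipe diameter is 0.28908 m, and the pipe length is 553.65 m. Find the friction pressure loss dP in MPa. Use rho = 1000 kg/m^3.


dP = f * (L/D) * (rho*vel^2/2) / 1000
dP = 0.041153 * (553.65/0.28908) * (1000*1.9069^2/2) / 1000
dP = 143.2995 kPa
Convert: 143.2995 kPa * 0.001 = 0.14330 MPa
dP = 0.14330 MPa


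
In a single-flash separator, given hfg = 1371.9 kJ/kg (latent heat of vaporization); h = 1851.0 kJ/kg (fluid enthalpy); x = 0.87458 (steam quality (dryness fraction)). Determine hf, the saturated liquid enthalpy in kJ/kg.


hf = h - x * hfg
hf = 1851.0 - 0.87458 * 1371.9
hf = 651.16 kJ/kg


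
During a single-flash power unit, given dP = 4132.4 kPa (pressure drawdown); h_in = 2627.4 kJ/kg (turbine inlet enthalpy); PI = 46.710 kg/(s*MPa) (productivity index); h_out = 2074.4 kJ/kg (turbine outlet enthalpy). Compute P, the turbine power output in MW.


Step 1: mdot = PI * dP / 1000 = 46.71 * 4132.4 / 1000 = 193.0244 kg/s
Step 2: P = mdot*(h_in - h_out)/1000 = 193.0244*(2627.4 - 2074.4)/1000 = 106.74 MW
P = 106.74 MW


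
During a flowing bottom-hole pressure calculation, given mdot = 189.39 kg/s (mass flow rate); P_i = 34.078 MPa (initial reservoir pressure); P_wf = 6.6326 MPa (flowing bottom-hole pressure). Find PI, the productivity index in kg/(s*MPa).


PI = mdot / (P_i - P_wf)
PI = 189.39 / (34.078 - 6.6326)
PI = 6.9006 kg/(s*MPa)


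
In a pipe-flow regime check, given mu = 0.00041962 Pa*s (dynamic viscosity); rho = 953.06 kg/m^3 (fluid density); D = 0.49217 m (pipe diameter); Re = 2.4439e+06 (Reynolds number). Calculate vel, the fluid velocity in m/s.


vel = Re * mu / (rho * D)
vel = 2.4439e+06 * 0.00041962 / (953.06 * 0.49217)
vel = 2.1863 m/s


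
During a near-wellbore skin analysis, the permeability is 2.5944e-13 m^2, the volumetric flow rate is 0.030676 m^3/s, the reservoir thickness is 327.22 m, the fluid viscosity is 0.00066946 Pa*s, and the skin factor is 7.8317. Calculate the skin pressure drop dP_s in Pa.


dP_s = S * q * mu / (2*pi*k*hr) / 1000
dP_s = 7.8317 * 0.030676 * 0.00066946 / (2*pi*2.5944e-13*327.22) / 1000
dP_s = 301.5246 kPa
Convert: 301.5246 kPa * 1000.0 = 3.0152e+05 Pa
dP_s = 3.0152e+05 Pa


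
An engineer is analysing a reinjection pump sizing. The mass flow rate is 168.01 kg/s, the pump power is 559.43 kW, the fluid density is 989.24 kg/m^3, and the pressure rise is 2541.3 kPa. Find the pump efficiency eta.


eta = mdot * dP / (rho * P_pump)
eta = 168.01 * 2541.3 / (989.24 * 559.43)
eta = 0.77151


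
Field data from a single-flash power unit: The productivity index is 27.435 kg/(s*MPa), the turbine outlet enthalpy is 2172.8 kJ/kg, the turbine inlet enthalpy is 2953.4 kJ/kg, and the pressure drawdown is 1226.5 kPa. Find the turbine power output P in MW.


Step 1: mdot = PI * dP / 1000 = 27.435 * 1226.5 / 1000 = 33.64903 kg/s
Step 2: P = mdot*(h_in - h_out)/1000 = 33.64903*(2953.4 - 2172.8)/1000 = 26.266 MW
P = 26.266 MW


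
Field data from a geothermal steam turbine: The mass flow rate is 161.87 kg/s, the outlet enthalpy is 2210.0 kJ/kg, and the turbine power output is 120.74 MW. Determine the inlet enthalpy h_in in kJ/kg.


h_in = h_out + P * 1000 / mdot
h_in = 2210.0 + 120.74 * 1000 / 161.87
h_in = 2955.9 kJ/kg


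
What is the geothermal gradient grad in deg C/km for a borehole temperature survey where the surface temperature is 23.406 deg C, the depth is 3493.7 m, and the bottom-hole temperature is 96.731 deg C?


grad = (T_d - T_surf) / d * 1000
grad = (96.731 - 23.406) / 3493.7 * 1000
grad = 20.988 deg C/km


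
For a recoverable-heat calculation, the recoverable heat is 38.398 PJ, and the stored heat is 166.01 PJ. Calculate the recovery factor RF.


RF = Q_rec / Q_s
RF = 38.398 / 166.01
RF = 0.23130


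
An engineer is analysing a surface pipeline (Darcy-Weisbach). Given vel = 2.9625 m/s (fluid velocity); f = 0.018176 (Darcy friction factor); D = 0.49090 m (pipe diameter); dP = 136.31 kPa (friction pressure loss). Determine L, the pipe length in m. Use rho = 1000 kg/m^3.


L = dP*1000*D / (f*rho*vel^2/2)
L = 136.31*1000*0.49090 / (0.018176*1000*2.9625^2/2)
L = 838.95 m


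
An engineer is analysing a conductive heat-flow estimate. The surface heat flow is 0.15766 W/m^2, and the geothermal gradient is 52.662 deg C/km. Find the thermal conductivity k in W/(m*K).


k = q * 1000 / grad
k = 0.15766 * 1000 / 52.662
k = 2.9938 W/(m*K)


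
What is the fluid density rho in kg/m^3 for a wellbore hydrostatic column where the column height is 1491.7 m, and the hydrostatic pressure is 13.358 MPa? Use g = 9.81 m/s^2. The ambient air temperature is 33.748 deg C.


rho = P * 1e6 / (g * h)
rho = 13.358 * 1e6 / (9.81 * 1491.7)
rho = 912.83 kg/m^3


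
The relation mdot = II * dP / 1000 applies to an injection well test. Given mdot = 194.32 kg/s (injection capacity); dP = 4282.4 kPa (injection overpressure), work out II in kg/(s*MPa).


II = mdot * 1000 / dP
II = 194.32 * 1000 / 4282.4
II = 45.376 kg/(s*MPa)


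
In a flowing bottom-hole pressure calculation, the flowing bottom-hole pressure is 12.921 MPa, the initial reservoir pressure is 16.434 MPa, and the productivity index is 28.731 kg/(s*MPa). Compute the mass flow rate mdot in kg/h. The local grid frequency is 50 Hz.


mdot = (P_i - P_wf) * PI
mdot = (16.434 - 12.921) * 28.731
mdot = 100.9320 kg/s
Convert: 100.9320 kg/s * 3600.0 = 3.6336e+05 kg/h
mdot = 3.6336e+05 kg/h


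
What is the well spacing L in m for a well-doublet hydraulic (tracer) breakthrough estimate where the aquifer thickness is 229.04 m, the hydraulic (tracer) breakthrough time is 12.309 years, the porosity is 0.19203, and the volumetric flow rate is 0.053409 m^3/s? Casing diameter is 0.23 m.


L = sqrt(t_bt*365.25*86400*3*Qv / (pi*hr*phi))
L = sqrt(12.309*365.25*86400*3*0.053409 / (pi*229.04*0.19203))
L = 671.14 m


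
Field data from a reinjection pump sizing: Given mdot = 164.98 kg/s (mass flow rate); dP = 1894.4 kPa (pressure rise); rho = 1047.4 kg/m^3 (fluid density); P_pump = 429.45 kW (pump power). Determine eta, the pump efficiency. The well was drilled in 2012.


eta = mdot * dP / (rho * P_pump)
eta = 164.98 * 1894.4 / (1047.4 * 429.45)
eta = 0.69483


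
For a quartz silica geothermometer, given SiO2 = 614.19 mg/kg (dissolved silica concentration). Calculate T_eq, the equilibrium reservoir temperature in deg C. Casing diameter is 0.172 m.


T_eq = 1309 / (5.19 - log10(SiO2)) - 273.15
T_eq = 1309 / (5.19 - log10(614.19)) - 273.15
T_eq = 271.88 deg C


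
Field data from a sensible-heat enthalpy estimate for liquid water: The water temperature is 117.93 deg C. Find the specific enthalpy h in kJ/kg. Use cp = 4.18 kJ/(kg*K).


h = cp * T
h = 4.18 * 117.93
h = 492.95 kJ/kg


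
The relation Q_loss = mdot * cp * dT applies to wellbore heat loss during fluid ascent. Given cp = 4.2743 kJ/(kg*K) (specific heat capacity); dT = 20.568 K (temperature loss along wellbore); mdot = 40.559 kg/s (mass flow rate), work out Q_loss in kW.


Q_loss = mdot * cp * dT
Q_loss = 40.559 * 4.2743 * 20.568
Q_loss = 3565.7 kW


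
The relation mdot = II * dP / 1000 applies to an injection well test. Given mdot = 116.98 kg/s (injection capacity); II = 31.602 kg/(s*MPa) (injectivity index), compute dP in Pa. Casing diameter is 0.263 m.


dP = mdot * 1000 / II
dP = 116.98 * 1000 / 31.602
dP = 3701.664 kPa
Convert: 3701.664 kPa * 1000.0 = 3.7017e+06 Pa
dP = 3.7017e+06 Pa


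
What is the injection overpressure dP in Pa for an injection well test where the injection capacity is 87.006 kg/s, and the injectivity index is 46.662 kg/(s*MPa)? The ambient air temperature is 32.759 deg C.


dP = mdot * 1000 / II
dP = 87.006 * 1000 / 46.662
dP = 1864.601 kPa
Convert: 1864.601 kPa * 1000.0 = 1.8646e+06 Pa
dP = 1.8646e+06 Pa


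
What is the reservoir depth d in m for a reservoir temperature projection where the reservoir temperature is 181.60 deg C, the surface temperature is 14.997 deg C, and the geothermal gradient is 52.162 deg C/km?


d = (T_res - T_surf) / grad * 1000
d = (181.60 - 14.997) / 52.162 * 1000
d = 3194.0 m


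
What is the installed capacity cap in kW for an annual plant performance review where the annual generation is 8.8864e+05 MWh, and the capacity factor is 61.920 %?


cap = E_a / (CF/100 * 8760)
cap = 8.8864e+05 / (61.920/100 * 8760)
cap = 163.8290 MW
Convert: 163.8290 MW * 1000.0 = 1.6383e+05 kW
cap = 1.6383e+05 kW


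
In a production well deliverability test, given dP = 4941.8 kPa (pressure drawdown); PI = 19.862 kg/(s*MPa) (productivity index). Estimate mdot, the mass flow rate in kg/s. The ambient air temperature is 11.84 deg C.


mdot = PI * dP / 1000
mdot = 19.862 * 4941.8 / 1000
mdot = 98.154 kg/s


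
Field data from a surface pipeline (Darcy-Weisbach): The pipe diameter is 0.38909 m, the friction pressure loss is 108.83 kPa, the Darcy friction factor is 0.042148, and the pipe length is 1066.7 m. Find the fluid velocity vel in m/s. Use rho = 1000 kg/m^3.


vel = sqrt(dP*1000*2*D / (f*L*rho))
vel = sqrt(108.83*1000*2*0.38909 / (0.042148*1066.7*1000))
vel = 1.3725 m/s


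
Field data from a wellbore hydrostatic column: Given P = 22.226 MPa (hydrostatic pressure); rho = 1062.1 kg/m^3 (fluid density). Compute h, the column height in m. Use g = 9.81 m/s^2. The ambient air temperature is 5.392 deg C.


h = P * 1e6 / (g * rho)
h = 22.226 * 1e6 / (9.81 * 1062.1)
h = 2133.2 m


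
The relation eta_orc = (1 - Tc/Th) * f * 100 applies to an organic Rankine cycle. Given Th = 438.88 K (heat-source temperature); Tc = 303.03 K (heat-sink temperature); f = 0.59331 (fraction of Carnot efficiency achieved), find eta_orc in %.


eta_orc = (1 - Tc/Th) * f * 100
eta_orc = (1 - 303.03/438.88) * 0.59331 * 100
eta_orc = 18.365 %


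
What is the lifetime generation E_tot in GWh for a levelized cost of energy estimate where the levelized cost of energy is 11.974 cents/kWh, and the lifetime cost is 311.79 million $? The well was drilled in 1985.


E_tot = C_tot / LCOE * 100
E_tot = 311.79 / 11.974 * 100
E_tot = 2603.9 GWh


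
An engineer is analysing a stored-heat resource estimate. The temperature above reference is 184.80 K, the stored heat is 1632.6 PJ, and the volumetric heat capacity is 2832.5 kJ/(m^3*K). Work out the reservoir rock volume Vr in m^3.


Vr = Q_s * 1e12 / (rhoc * dT)
Vr = 1632.6 * 1e12 / (2832.5 * 184.80)
Vr = 3.1189e+09 m^3


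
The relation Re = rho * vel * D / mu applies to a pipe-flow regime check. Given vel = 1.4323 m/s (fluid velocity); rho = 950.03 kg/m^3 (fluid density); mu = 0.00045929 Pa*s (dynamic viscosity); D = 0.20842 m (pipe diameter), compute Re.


Re = rho * vel * D / mu
Re = 950.03 * 1.4323 * 0.20842 / 0.00045929
Re = 6.1748e+05


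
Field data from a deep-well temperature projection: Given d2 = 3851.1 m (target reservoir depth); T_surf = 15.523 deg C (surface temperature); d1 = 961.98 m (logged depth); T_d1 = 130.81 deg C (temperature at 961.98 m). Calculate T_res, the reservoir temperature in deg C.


Step 1: grad = (T_d1 - T_surf)/d1 * 1000 = (130.81 - 15.523)/961.98 * 1000 = 119.8434 deg C/km
Step 2: T_res = T_surf + grad*d2/1000 = 15.523 + 119.8434*3851.1/1000 = 477.05 deg C
T_res = 477.05 deg C


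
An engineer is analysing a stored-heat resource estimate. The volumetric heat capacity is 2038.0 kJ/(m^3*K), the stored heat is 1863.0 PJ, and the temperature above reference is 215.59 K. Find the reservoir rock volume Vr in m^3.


Vr = Q_s * 1e12 / (rhoc * dT)
Vr = 1863.0 * 1e12 / (2038.0 * 215.59)
Vr = 4.2401e+09 m^3


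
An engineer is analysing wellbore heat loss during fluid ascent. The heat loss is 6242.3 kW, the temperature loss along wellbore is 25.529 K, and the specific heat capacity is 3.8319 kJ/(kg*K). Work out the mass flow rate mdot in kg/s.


mdot = Q_loss / (cp * dT)
mdot = 6242.3 / (3.8319 * 25.529)
mdot = 63.811 kg/s


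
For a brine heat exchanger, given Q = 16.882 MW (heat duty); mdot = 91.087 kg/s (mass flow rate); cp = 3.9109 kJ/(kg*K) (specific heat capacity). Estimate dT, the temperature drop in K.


dT = Q * 1000 / (mdot * cp)
dT = 16.882 * 1000 / (91.087 * 3.9109)
dT = 47.390 K


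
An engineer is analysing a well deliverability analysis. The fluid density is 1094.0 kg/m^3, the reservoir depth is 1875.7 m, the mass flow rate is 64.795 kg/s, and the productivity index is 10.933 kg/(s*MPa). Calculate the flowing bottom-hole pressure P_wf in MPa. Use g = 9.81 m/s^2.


Step 1: P_i = rho*g*h/1e6 = 1094.0*9.81*1875.7/1e6 = 20.13027 MPa
Step 2: P_wf = P_i - mdot/PI = 20.13027 - 64.795/10.933 = 14.204 MPa
P_wf = 14.204 MPa


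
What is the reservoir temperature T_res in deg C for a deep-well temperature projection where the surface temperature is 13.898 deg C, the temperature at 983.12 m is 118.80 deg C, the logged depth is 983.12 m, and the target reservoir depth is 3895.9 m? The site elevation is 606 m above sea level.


Step 1: grad = (T_d1 - T_surf)/d1 * 1000 = (118.8 - 13.898)/983.12 * 1000 = 106.7031 deg C/km
Step 2: T_res = T_surf + grad*d2/1000 = 13.898 + 106.7031*3895.9/1000 = 429.60 deg C
T_res = 429.60 deg C


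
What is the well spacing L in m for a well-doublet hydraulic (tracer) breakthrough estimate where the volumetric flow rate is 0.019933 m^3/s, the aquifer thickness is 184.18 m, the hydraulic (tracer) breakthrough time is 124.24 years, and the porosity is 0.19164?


L = sqrt(t_bt*365.25*86400*3*Qv / (pi*hr*phi))
L = sqrt(124.24*365.25*86400*3*0.019933 / (pi*184.18*0.19164))
L = 1454.1 m


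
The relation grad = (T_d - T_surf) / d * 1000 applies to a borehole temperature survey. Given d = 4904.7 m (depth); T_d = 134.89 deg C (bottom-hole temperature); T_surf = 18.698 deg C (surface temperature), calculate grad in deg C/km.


grad = (T_d - T_surf) / d * 1000
grad = (134.89 - 18.698) / 4904.7 * 1000
grad = 23.690 deg C/km


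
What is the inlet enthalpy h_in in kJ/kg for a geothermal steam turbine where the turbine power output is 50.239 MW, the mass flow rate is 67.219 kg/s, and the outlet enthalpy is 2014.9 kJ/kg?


h_in = h_out + P * 1000 / mdot
h_in = 2014.9 + 50.239 * 1000 / 67.219
h_in = 2762.3 kJ/kg


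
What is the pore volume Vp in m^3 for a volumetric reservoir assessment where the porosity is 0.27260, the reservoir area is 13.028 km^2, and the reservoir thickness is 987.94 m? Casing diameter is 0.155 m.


Vp = A * 1e6 * hr * phi
Vp = 13.028 * 1e6 * 987.94 * 0.27260
Vp = 3.5086e+09 m^3


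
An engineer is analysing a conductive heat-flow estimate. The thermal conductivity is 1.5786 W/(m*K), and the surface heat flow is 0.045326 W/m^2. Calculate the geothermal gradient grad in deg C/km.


grad = q * 1000 / k
grad = 0.045326 * 1000 / 1.5786
grad = 28.713 deg C/km


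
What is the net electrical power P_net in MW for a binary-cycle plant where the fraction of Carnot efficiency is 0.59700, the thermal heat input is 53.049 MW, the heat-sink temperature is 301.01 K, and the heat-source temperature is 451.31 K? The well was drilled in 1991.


Step 1: eta = (1 - Tc/Th)*f = (1 - 301.01/451.31)*0.597 = 0.1988192
Step 2: P_net = eta * Q_in = 0.1988192 * 53.049 = 10.547 MW
P_net = 10.547 MW


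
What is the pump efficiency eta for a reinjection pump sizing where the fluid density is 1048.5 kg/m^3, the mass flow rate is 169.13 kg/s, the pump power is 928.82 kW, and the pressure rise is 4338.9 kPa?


eta = mdot * dP / (rho * P_pump)
eta = 169.13 * 4338.9 / (1048.5 * 928.82)
eta = 0.75353


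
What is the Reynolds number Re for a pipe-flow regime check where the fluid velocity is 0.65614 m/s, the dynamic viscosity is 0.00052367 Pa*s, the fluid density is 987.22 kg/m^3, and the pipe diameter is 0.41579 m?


Re = rho * vel * D / mu
Re = 987.22 * 0.65614 * 0.41579 / 0.00052367
Re = 5.1431e+05


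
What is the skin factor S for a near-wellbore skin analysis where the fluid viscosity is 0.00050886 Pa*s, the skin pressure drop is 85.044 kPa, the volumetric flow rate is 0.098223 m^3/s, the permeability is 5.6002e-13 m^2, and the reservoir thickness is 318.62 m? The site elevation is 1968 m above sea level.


S = dP_s * 1000 * 2*pi*k*hr / (q*mu)
S = 85.044 * 1000 * 2*pi*5.6002e-13*318.62 / (0.098223*0.00050886)
S = 1.9076


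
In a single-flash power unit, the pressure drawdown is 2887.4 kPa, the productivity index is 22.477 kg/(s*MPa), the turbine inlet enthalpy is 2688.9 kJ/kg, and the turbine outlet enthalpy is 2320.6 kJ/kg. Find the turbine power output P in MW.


Step 1: mdot = PI * dP / 1000 = 22.477 * 2887.4 / 1000 = 64.90009 kg/s
Step 2: P = mdot*(h_in - h_out)/1000 = 64.90009*(2688.9 - 2320.6)/1000 = 23.903 MW
P = 23.903 MW


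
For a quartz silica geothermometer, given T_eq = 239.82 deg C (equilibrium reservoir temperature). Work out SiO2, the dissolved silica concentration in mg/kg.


SiO2 = 10^(5.19 - 1309/(T_eq + 273.15))
SiO2 = 10^(5.19 - 1309/(239.82 + 273.15))
SiO2 = 434.70 mg/kg


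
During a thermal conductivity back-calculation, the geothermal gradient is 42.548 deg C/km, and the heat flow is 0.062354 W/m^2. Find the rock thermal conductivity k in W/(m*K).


k = q / (grad / 1000)
k = 0.062354 / (42.548 / 1000)
k = 1.4655 W/(m*K)


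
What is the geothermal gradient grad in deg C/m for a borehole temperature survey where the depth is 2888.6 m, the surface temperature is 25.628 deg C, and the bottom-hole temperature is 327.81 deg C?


grad = (T_d - T_surf) / d * 1000
grad = (327.81 - 25.628) / 2888.6 * 1000
grad = 104.6119 deg C/km
Convert: 104.6119 deg C/km * 0.001 = 0.10461 deg C/m
grad = 0.10461 deg C/m


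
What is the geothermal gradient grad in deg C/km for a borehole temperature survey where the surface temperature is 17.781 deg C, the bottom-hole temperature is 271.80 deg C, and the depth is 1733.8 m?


grad = (T_d - T_surf) / d * 1000
grad = (271.80 - 17.781) / 1733.8 * 1000
grad = 146.51 deg C/km


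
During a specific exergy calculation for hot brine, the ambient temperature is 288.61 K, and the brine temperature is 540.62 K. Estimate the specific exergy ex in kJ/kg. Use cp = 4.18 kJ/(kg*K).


ex = cp * ((T_b - T_0) - T_0 * ln(T_b/T_0))
ex = 4.18 * ((540.62 - 288.61) - 288.61 * ln(540.62/288.61))
ex = 296.22 kJ/kg


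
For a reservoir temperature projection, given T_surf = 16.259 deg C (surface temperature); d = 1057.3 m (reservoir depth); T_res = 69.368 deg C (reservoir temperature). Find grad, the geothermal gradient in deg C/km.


grad = (T_res - T_surf) / d * 1000
grad = (69.368 - 16.259) / 1057.3 * 1000
grad = 50.231 deg C/km


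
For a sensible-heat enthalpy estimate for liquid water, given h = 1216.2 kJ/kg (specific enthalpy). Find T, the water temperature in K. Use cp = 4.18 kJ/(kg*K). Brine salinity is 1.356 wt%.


T = h / cp
T = 1216.2 / 4.18
T = 290.9569 deg C
Convert to K: 290.9569 + 273.15 = 564.11 K
T = 564.11 K


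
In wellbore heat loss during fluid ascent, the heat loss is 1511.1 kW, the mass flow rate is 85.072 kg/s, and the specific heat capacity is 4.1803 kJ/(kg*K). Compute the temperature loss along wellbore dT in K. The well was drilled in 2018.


dT = Q_loss / (mdot * cp)
dT = 1511.1 / (85.072 * 4.1803)
dT = 4.2491 K


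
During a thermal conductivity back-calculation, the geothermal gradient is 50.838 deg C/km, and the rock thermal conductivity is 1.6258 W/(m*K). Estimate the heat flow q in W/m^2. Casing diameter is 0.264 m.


q = k * grad / 1000
q = 1.6258 * 50.838 / 1000
q = 0.082652 W/m^2


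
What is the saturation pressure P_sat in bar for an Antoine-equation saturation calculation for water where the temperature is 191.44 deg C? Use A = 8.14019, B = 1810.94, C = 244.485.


P_sat = 10^(A - B/(C + T)) / 760 * 0.101325
P_sat = 10^(8.14019 - 1810.94/(244.485 + 191.44)) / 760 * 0.101325
P_sat = 1.290762 MPa
Convert: 1.290762 MPa * 10.0 = 12.908 bar
P_sat = 12.908 bar


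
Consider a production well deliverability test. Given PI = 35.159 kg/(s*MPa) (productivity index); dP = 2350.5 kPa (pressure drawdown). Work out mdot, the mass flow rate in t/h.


mdot = PI * dP / 1000
mdot = 35.159 * 2350.5 / 1000
mdot = 82.64123 kg/s
Convert: 82.64123 kg/s * 3.6 = 297.51 t/h
mdot = 297.51 t/h


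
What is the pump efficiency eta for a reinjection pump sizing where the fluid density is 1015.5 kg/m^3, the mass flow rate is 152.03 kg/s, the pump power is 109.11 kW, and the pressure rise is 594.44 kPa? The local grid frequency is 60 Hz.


eta = mdot * dP / (rho * P_pump)
eta = 152.03 * 594.44 / (1015.5 * 109.11)
eta = 0.81563


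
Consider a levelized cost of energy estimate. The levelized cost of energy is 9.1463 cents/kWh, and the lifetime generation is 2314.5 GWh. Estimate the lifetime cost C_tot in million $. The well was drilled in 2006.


C_tot = LCOE / 100 * E_tot
C_tot = 9.1463 / 100 * 2314.5
C_tot = 211.69 million $


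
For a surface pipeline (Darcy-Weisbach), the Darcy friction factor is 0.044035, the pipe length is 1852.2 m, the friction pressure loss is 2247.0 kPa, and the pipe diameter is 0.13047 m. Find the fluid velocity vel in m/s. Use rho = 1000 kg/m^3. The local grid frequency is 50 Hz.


vel = sqrt(dP*1000*2*D / (f*L*rho))
vel = sqrt(2247.0*1000*2*0.13047 / (0.044035*1852.2*1000))
vel = 2.6812 m/s


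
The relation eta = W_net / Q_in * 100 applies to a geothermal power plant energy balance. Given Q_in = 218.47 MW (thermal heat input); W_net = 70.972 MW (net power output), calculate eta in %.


eta = W_net / Q_in * 100
eta = 70.972 / 218.47 * 100
eta = 32.486 %


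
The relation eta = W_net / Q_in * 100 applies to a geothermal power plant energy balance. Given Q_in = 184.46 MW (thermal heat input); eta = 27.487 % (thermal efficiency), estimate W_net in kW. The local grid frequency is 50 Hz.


W_net = eta / 100 * Q_in
W_net = 27.487 / 100 * 184.46
W_net = 50.70252 MW
Convert: 50.70252 MW * 1000.0 = 50703 kW
W_net = 50703 kW


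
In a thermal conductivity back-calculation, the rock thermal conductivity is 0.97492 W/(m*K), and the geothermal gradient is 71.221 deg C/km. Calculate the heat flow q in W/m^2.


q = k * grad / 1000
q = 0.97492 * 71.221 / 1000
q = 0.069435 W/m^2


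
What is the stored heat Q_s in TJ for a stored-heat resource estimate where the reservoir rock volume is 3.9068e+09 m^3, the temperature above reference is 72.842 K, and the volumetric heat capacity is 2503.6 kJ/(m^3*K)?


Q_s = Vr * rhoc * dT / 1e12
Q_s = 3.9068e+09 * 2503.6 * 72.842 / 1e12
Q_s = 712.4723 PJ
Convert: 712.4723 PJ * 1000.0 = 7.1247e+05 TJ
Q_s = 7.1247e+05 TJ


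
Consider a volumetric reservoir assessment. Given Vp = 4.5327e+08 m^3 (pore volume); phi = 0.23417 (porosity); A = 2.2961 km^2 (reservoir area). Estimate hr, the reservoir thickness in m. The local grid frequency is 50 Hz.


hr = Vp / (A * 1e6 * phi)
hr = 4.5327e+08 / (2.2961 * 1e6 * 0.23417)
hr = 843.01 m


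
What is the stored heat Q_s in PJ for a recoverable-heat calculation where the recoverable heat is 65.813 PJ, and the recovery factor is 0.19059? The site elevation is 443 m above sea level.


Q_s = Q_rec / RF
Q_s = 65.813 / 0.19059
Q_s = 345.31 PJ


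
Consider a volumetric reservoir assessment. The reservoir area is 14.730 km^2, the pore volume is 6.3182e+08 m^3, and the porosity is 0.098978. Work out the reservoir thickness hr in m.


hr = Vp / (A * 1e6 * phi)
hr = 6.3182e+08 / (14.730 * 1e6 * 0.098978)
hr = 433.36 m


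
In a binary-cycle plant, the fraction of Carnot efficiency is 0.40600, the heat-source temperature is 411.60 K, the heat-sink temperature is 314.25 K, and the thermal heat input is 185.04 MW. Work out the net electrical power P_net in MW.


Step 1: eta = (1 - Tc/Th)*f = (1 - 314.25/411.6)*0.406 = 0.09602551
Step 2: P_net = eta * Q_in = 0.09602551 * 185.04 = 17.769 MW
P_net = 17.769 MW


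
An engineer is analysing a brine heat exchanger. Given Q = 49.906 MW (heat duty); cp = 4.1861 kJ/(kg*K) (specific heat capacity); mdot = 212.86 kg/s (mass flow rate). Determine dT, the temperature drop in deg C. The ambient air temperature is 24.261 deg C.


dT = Q * 1000 / (mdot * cp)
dT = 49.906 * 1000 / (212.86 * 4.1861)
dT = 56.00788 K
Convert (temperature difference, 1 K = 1 deg C): 56.00788 K = 56.00788 deg C
dT = 56.008 deg C


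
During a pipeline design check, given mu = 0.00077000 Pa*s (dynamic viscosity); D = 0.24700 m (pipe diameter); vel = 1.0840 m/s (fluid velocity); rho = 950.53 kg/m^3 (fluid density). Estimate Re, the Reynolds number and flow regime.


Step 1: Re = rho*vel*D/mu = 950.53*1.084*0.247/0.00077 = 3.3052e+05
Step 2: Re = 3.3052e+05 > 4000, so flow is turbulent.
Re = 3.3052e+05 (turbulent)


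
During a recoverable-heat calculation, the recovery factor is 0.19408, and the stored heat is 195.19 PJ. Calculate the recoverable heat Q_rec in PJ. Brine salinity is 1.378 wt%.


Q_rec = Q_s * RF
Q_rec = 195.19 * 0.19408
Q_rec = 37.882 PJ


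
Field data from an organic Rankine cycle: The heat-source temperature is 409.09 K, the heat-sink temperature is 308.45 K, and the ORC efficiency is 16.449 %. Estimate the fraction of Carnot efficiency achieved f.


f = (eta_orc/100) / (1 - Tc/Th)
f = (16.449/100) / (1 - 308.45/409.09)
f = 0.66863


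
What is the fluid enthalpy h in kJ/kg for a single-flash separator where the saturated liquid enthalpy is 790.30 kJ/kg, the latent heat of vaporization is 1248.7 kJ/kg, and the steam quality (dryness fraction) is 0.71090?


h = hf + x * hfg
h = 790.30 + 0.71090 * 1248.7
h = 1678.0 kJ/kg


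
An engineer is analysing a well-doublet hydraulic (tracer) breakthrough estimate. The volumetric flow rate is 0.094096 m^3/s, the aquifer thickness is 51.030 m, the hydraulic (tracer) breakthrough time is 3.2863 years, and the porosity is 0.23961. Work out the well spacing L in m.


L = sqrt(t_bt*365.25*86400*3*Qv / (pi*hr*phi))
L = sqrt(3.2863*365.25*86400*3*0.094096 / (pi*51.030*0.23961))
L = 872.99 m


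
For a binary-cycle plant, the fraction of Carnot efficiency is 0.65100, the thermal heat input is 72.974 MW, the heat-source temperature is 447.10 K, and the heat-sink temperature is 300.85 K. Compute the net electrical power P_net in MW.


Step 1: eta = (1 - Tc/Th)*f = (1 - 300.85/447.1)*0.651 = 0.2129473
Step 2: P_net = eta * Q_in = 0.2129473 * 72.974 = 15.540 MW
P_net = 15.540 MW


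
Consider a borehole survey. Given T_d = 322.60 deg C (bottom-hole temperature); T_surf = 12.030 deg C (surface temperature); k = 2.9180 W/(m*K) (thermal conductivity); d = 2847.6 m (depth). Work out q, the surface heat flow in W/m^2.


Step 1: grad = (T_d - T_surf)/d * 1000 = (322.6 - 12.03)/2847.6 * 1000 = 109.0638 deg C/km
Step 2: q = k * grad / 1000 = 2.918 * 109.0638 / 1000 = 0.31825 W/m^2
q = 0.31825 W/m^2


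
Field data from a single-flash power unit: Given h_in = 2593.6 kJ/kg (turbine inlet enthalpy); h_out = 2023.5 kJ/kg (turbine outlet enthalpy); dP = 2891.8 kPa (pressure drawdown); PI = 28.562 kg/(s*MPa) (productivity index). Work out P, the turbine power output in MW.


Step 1: mdot = PI * dP / 1000 = 28.562 * 2891.8 / 1000 = 82.59559 kg/s
Step 2: P = mdot*(h_in - h_out)/1000 = 82.59559*(2593.6 - 2023.5)/1000 = 47.088 MW
P = 47.088 MW


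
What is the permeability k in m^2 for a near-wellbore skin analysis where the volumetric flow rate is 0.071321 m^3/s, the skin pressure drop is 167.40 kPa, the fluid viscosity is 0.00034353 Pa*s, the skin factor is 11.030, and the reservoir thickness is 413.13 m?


k = S*q*mu / (2*pi*dP_s*1000*hr)
k = 11.030*0.071321*0.00034353 / (2*pi*167.40*1000*413.13)
k = 6.2192e-13 m^2


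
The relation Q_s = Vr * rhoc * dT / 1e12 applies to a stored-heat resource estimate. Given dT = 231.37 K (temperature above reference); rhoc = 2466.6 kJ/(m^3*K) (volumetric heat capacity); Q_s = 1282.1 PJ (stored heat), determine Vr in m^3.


Vr = Q_s * 1e12 / (rhoc * dT)
Vr = 1282.1 * 1e12 / (2466.6 * 231.37)
Vr = 2.2466e+09 m^3


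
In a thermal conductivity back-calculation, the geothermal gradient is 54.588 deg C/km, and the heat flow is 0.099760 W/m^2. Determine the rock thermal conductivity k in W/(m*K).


k = q / (grad / 1000)
k = 0.099760 / (54.588 / 1000)
k = 1.8275 W/(m*K)


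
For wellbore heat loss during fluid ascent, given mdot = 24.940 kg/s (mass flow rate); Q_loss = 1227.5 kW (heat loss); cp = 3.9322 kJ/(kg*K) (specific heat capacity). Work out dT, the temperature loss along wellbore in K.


dT = Q_loss / (mdot * cp)
dT = 1227.5 / (24.940 * 3.9322)
dT = 12.517 K


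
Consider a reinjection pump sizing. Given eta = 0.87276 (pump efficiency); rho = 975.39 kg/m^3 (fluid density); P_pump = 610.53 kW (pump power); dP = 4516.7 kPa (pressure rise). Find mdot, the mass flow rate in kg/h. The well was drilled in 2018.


mdot = P_pump * rho * eta / dP
mdot = 610.53 * 975.39 * 0.87276 / 4516.7
mdot = 115.0691 kg/s
Convert: 115.0691 kg/s * 3600.0 = 4.1425e+05 kg/h
mdot = 4.1425e+05 kg/h


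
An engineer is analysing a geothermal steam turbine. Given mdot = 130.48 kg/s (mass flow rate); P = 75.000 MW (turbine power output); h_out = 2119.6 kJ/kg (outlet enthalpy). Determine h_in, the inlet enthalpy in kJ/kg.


h_in = h_out + P * 1000 / mdot
h_in = 2119.6 + 75.000 * 1000 / 130.48
h_in = 2694.4 kJ/kg


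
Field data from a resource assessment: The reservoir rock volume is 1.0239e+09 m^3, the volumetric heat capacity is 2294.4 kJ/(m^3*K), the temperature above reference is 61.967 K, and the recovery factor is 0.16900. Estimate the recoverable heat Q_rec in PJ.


Step 1: Q_s = Vr*rhoc*dT/1e12 = 1.0239e+09*2294.4*61.967/1e12 = 145.5751 PJ
Step 2: Q_rec = Q_s * RF = 145.5751 * 0.169 = 24.602 PJ
Q_rec = 24.602 PJ


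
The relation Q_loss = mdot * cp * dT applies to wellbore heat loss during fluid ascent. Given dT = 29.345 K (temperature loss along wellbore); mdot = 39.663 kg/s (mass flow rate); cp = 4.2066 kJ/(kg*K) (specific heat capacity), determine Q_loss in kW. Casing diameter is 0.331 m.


Q_loss = mdot * cp * dT
Q_loss = 39.663 * 4.2066 * 29.345
Q_loss = 4896.1 kW


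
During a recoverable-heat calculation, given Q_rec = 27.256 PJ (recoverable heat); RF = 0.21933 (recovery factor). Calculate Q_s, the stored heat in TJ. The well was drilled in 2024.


Q_s = Q_rec / RF
Q_s = 27.256 / 0.21933
Q_s = 124.2694 PJ
Convert: 124.2694 PJ * 1000.0 = 1.2427e+05 TJ
Q_s = 1.2427e+05 TJ


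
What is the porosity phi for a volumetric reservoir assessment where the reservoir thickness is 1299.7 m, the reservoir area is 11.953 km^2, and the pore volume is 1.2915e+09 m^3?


phi = Vp / (A * 1e6 * hr)
phi = 1.2915e+09 / (11.953 * 1e6 * 1299.7)
phi = 0.083133


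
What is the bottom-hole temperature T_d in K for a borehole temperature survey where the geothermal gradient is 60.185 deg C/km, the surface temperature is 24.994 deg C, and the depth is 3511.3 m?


T_d = T_surf + grad * d / 1000
T_d = 24.994 + 60.185 * 3511.3 / 1000
T_d = 236.3216 deg C
Convert to K: 236.3216 + 273.15 = 509.47 K
T_d = 509.47 K


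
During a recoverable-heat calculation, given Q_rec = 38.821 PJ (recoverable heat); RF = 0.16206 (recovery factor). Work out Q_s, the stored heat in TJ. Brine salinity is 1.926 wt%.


Q_s = Q_rec / RF
Q_s = 38.821 / 0.16206
Q_s = 239.5471 PJ
Convert: 239.5471 PJ * 1000.0 = 2.3955e+05 TJ
Q_s = 2.3955e+05 TJ


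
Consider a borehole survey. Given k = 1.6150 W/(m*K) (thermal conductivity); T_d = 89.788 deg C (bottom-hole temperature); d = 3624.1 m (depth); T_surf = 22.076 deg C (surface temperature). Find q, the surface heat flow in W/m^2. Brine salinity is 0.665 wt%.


Step 1: grad = (T_d - T_surf)/d * 1000 = (89.788 - 22.076)/3624.1 * 1000 = 18.68381 deg C/km
Step 2: q = k * grad / 1000 = 1.615 * 18.68381 / 1000 = 0.030174 W/m^2
q = 0.030174 W/m^2


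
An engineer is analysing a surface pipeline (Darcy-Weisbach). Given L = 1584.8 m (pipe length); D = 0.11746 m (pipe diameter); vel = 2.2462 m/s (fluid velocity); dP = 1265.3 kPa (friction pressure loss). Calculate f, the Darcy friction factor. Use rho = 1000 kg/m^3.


f = dP*1000 / ((L/D)*(rho*vel^2/2))
f = 1265.3*1000 / ((1584.8/0.11746)*(1000*2.2462^2/2))
f = 0.037174


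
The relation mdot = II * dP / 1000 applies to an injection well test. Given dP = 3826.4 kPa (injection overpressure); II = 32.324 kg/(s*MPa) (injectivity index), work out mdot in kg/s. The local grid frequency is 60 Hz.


mdot = II * dP / 1000
mdot = 32.324 * 3826.4 / 1000
mdot = 123.68 kg/s


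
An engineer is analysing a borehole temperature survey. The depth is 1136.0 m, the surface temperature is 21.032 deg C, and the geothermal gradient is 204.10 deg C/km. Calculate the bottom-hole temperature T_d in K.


T_d = T_surf + grad * d / 1000
T_d = 21.032 + 204.10 * 1136.0 / 1000
T_d = 252.8896 deg C
Convert to K: 252.8896 + 273.15 = 526.04 K
T_d = 526.04 K
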